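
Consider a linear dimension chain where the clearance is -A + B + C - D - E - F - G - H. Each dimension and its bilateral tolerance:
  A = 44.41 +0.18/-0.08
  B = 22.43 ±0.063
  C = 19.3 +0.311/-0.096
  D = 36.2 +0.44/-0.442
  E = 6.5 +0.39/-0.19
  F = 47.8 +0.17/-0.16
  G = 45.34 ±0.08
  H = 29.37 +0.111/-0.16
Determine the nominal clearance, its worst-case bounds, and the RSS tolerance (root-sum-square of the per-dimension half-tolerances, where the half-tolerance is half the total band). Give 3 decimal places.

nominal=-167.890 wc=[-169.420,-166.404] rss=0.627

Stack each dimension's contribution:
  -A: nom -44.410 → Σnom=-44.410; wc +0.080/-0.180 → slack +0.080/-0.180; half-tol=0.130, Σhalf²=0.016900
  +B: nom +22.430 → Σnom=-21.980; wc +0.063/-0.063 → slack +0.143/-0.243; half-tol=0.063, Σhalf²=0.020869
  +C: nom +19.300 → Σnom=-2.680; wc +0.311/-0.096 → slack +0.454/-0.339; half-tol=0.204, Σhalf²=0.062281
  -D: nom -36.200 → Σnom=-38.880; wc +0.442/-0.440 → slack +0.896/-0.779; half-tol=0.441, Σhalf²=0.256762
  -E: nom -6.500 → Σnom=-45.380; wc +0.190/-0.390 → slack +1.086/-1.169; half-tol=0.290, Σhalf²=0.340862
  -F: nom -47.800 → Σnom=-93.180; wc +0.160/-0.170 → slack +1.246/-1.339; half-tol=0.165, Σhalf²=0.368087
  -G: nom -45.340 → Σnom=-138.520; wc +0.080/-0.080 → slack +1.326/-1.419; half-tol=0.080, Σhalf²=0.374487
  -H: nom -29.370 → Σnom=-167.890; wc +0.160/-0.111 → slack +1.486/-1.530; half-tol=0.136, Σhalf²=0.392848
Nominal = -167.890. Worst-case = [-167.890 - 1.530, -167.890 + 1.486] = [-169.420, -166.404]. RSS = √0.392848 = 0.627.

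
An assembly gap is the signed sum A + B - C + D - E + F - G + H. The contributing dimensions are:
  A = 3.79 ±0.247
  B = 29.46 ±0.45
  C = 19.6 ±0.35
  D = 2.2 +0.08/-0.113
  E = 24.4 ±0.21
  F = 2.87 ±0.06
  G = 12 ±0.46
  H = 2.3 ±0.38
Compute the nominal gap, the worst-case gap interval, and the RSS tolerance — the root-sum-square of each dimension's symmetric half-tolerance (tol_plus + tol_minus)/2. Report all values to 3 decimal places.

nominal=-15.380 wc=[-17.650,-13.143] rss=0.894

Stack each dimension's contribution:
  +A: nom +3.790 → Σnom=3.790; wc +0.247/-0.247 → slack +0.247/-0.247; half-tol=0.247, Σhalf²=0.061009
  +B: nom +29.460 → Σnom=33.250; wc +0.450/-0.450 → slack +0.697/-0.697; half-tol=0.450, Σhalf²=0.263509
  -C: nom -19.600 → Σnom=13.650; wc +0.350/-0.350 → slack +1.047/-1.047; half-tol=0.350, Σhalf²=0.386009
  +D: nom +2.200 → Σnom=15.850; wc +0.080/-0.113 → slack +1.127/-1.160; half-tol=0.097, Σhalf²=0.395321
  -E: nom -24.400 → Σnom=-8.550; wc +0.210/-0.210 → slack +1.337/-1.370; half-tol=0.210, Σhalf²=0.439421
  +F: nom +2.870 → Σnom=-5.680; wc +0.060/-0.060 → slack +1.397/-1.430; half-tol=0.060, Σhalf²=0.443021
  -G: nom -12.000 → Σnom=-17.680; wc +0.460/-0.460 → slack +1.857/-1.890; half-tol=0.460, Σhalf²=0.654621
  +H: nom +2.300 → Σnom=-15.380; wc +0.380/-0.380 → slack +2.237/-2.270; half-tol=0.380, Σhalf²=0.799021
Nominal = -15.380. Worst-case = [-15.380 - 2.270, -15.380 + 2.237] = [-17.650, -13.143]. RSS = √0.799021 = 0.894.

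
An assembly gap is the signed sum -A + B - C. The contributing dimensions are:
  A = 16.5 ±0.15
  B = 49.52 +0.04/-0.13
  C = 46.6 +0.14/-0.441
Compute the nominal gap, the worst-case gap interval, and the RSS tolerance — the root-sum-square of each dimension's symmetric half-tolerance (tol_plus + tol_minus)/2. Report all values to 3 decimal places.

nominal=-13.580 wc=[-14.000,-12.949] rss=0.338

Stack each dimension's contribution:
  -A: nom -16.500 → Σnom=-16.500; wc +0.150/-0.150 → slack +0.150/-0.150; half-tol=0.150, Σhalf²=0.022500
  +B: nom +49.520 → Σnom=33.020; wc +0.040/-0.130 → slack +0.190/-0.280; half-tol=0.085, Σhalf²=0.029725
  -C: nom -46.600 → Σnom=-13.580; wc +0.441/-0.140 → slack +0.631/-0.420; half-tol=0.290, Σhalf²=0.114115
Nominal = -13.580. Worst-case = [-13.580 - 0.420, -13.580 + 0.631] = [-14.000, -12.949]. RSS = √0.114115 = 0.338.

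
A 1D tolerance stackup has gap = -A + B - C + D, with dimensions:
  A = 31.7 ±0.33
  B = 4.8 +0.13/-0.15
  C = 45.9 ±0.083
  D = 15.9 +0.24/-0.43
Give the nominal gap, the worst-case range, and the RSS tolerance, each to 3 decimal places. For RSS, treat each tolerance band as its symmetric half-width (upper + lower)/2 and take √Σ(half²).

nominal=-56.900 wc=[-57.893,-56.117] rss=0.498

Stack each dimension's contribution:
  -A: nom -31.700 → Σnom=-31.700; wc +0.330/-0.330 → slack +0.330/-0.330; half-tol=0.330, Σhalf²=0.108900
  +B: nom +4.800 → Σnom=-26.900; wc +0.130/-0.150 → slack +0.460/-0.480; half-tol=0.140, Σhalf²=0.128500
  -C: nom -45.900 → Σnom=-72.800; wc +0.083/-0.083 → slack +0.543/-0.563; half-tol=0.083, Σhalf²=0.135389
  +D: nom +15.900 → Σnom=-56.900; wc +0.240/-0.430 → slack +0.783/-0.993; half-tol=0.335, Σhalf²=0.247614
Nominal = -56.900. Worst-case = [-56.900 - 0.993, -56.900 + 0.783] = [-57.893, -56.117]. RSS = √0.247614 = 0.498.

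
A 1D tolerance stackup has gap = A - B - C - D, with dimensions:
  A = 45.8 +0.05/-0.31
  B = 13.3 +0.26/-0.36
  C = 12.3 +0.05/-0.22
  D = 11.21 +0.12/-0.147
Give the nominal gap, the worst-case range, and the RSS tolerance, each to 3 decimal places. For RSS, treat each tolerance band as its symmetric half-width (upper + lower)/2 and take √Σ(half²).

Stack each dimension's contribution:
  +A: nom +45.800 → Σnom=45.800; wc +0.050/-0.310 → slack +0.050/-0.310; half-tol=0.180, Σhalf²=0.032400
  -B: nom -13.300 → Σnom=32.500; wc +0.360/-0.260 → slack +0.410/-0.570; half-tol=0.310, Σhalf²=0.128500
  -C: nom -12.300 → Σnom=20.200; wc +0.220/-0.050 → slack +0.630/-0.620; half-tol=0.135, Σhalf²=0.146725
  -D: nom -11.210 → Σnom=8.990; wc +0.147/-0.120 → slack +0.777/-0.740; half-tol=0.134, Σhalf²=0.164547
Nominal = 8.990. Worst-case = [8.990 - 0.740, 8.990 + 0.777] = [8.250, 9.767]. RSS = √0.164547 = 0.406.

nominal=8.990 wc=[8.250,9.767] rss=0.406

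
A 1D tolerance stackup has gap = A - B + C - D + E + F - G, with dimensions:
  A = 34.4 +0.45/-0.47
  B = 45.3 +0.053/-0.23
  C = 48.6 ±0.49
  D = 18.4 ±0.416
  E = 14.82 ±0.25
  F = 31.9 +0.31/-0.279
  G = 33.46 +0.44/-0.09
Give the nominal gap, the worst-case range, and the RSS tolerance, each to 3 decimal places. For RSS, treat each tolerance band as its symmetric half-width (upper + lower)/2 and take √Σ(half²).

Stack each dimension's contribution:
  +A: nom +34.400 → Σnom=34.400; wc +0.450/-0.470 → slack +0.450/-0.470; half-tol=0.460, Σhalf²=0.211600
  -B: nom -45.300 → Σnom=-10.900; wc +0.230/-0.053 → slack +0.680/-0.523; half-tol=0.142, Σhalf²=0.231622
  +C: nom +48.600 → Σnom=37.700; wc +0.490/-0.490 → slack +1.170/-1.013; half-tol=0.490, Σhalf²=0.471722
  -D: nom -18.400 → Σnom=19.300; wc +0.416/-0.416 → slack +1.586/-1.429; half-tol=0.416, Σhalf²=0.644778
  +E: nom +14.820 → Σnom=34.120; wc +0.250/-0.250 → slack +1.836/-1.679; half-tol=0.250, Σhalf²=0.707278
  +F: nom +31.900 → Σnom=66.020; wc +0.310/-0.279 → slack +2.146/-1.958; half-tol=0.294, Σhalf²=0.794008
  -G: nom -33.460 → Σnom=32.560; wc +0.090/-0.440 → slack +2.236/-2.398; half-tol=0.265, Σhalf²=0.864233
Nominal = 32.560. Worst-case = [32.560 - 2.398, 32.560 + 2.236] = [30.162, 34.796]. RSS = √0.864233 = 0.930.

nominal=32.560 wc=[30.162,34.796] rss=0.930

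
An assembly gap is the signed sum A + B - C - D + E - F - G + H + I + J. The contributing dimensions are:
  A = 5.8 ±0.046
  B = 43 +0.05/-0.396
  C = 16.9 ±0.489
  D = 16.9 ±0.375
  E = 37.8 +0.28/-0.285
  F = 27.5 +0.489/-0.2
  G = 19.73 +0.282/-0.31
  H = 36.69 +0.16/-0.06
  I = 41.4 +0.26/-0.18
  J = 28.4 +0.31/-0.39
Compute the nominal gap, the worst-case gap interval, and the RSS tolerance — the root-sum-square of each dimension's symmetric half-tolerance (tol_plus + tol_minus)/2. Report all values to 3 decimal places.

nominal=112.060 wc=[109.068,114.540] rss=0.949

Stack each dimension's contribution:
  +A: nom +5.800 → Σnom=5.800; wc +0.046/-0.046 → slack +0.046/-0.046; half-tol=0.046, Σhalf²=0.002116
  +B: nom +43.000 → Σnom=48.800; wc +0.050/-0.396 → slack +0.096/-0.442; half-tol=0.223, Σhalf²=0.051845
  -C: nom -16.900 → Σnom=31.900; wc +0.489/-0.489 → slack +0.585/-0.931; half-tol=0.489, Σhalf²=0.290966
  -D: nom -16.900 → Σnom=15.000; wc +0.375/-0.375 → slack +0.960/-1.306; half-tol=0.375, Σhalf²=0.431591
  +E: nom +37.800 → Σnom=52.800; wc +0.280/-0.285 → slack +1.240/-1.591; half-tol=0.282, Σhalf²=0.511397
  -F: nom -27.500 → Σnom=25.300; wc +0.200/-0.489 → slack +1.440/-2.080; half-tol=0.345, Σhalf²=0.630078
  -G: nom -19.730 → Σnom=5.570; wc +0.310/-0.282 → slack +1.750/-2.362; half-tol=0.296, Σhalf²=0.717694
  +H: nom +36.690 → Σnom=42.260; wc +0.160/-0.060 → slack +1.910/-2.422; half-tol=0.110, Σhalf²=0.729794
  +I: nom +41.400 → Σnom=83.660; wc +0.260/-0.180 → slack +2.170/-2.602; half-tol=0.220, Σhalf²=0.778194
  +J: nom +28.400 → Σnom=112.060; wc +0.310/-0.390 → slack +2.480/-2.992; half-tol=0.350, Σhalf²=0.900694
Nominal = 112.060. Worst-case = [112.060 - 2.992, 112.060 + 2.480] = [109.068, 114.540]. RSS = √0.900694 = 0.949.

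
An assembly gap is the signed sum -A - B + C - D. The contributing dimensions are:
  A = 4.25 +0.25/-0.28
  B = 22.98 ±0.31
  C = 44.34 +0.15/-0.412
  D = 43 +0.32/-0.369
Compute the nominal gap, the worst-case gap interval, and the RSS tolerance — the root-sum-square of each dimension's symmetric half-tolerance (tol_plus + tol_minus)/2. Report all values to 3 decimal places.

Stack each dimension's contribution:
  -A: nom -4.250 → Σnom=-4.250; wc +0.280/-0.250 → slack +0.280/-0.250; half-tol=0.265, Σhalf²=0.070225
  -B: nom -22.980 → Σnom=-27.230; wc +0.310/-0.310 → slack +0.590/-0.560; half-tol=0.310, Σhalf²=0.166325
  +C: nom +44.340 → Σnom=17.110; wc +0.150/-0.412 → slack +0.740/-0.972; half-tol=0.281, Σhalf²=0.245286
  -D: nom -43.000 → Σnom=-25.890; wc +0.369/-0.320 → slack +1.109/-1.292; half-tol=0.345, Σhalf²=0.363966
Nominal = -25.890. Worst-case = [-25.890 - 1.292, -25.890 + 1.109] = [-27.182, -24.781]. RSS = √0.363966 = 0.603.

nominal=-25.890 wc=[-27.182,-24.781] rss=0.603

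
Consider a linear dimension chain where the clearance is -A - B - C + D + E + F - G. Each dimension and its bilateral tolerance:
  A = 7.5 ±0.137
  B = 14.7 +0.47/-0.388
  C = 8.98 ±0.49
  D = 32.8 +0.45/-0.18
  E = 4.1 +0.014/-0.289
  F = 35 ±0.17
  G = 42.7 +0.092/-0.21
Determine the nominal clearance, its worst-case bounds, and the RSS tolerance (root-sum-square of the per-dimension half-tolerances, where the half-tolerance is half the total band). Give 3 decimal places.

nominal=-1.980 wc=[-3.808,-0.121] rss=0.785

Stack each dimension's contribution:
  -A: nom -7.500 → Σnom=-7.500; wc +0.137/-0.137 → slack +0.137/-0.137; half-tol=0.137, Σhalf²=0.018769
  -B: nom -14.700 → Σnom=-22.200; wc +0.388/-0.470 → slack +0.525/-0.607; half-tol=0.429, Σhalf²=0.202810
  -C: nom -8.980 → Σnom=-31.180; wc +0.490/-0.490 → slack +1.015/-1.097; half-tol=0.490, Σhalf²=0.442910
  +D: nom +32.800 → Σnom=1.620; wc +0.450/-0.180 → slack +1.465/-1.277; half-tol=0.315, Σhalf²=0.542135
  +E: nom +4.100 → Σnom=5.720; wc +0.014/-0.289 → slack +1.479/-1.566; half-tol=0.151, Σhalf²=0.565087
  +F: nom +35.000 → Σnom=40.720; wc +0.170/-0.170 → slack +1.649/-1.736; half-tol=0.170, Σhalf²=0.593987
  -G: nom -42.700 → Σnom=-1.980; wc +0.210/-0.092 → slack +1.859/-1.828; half-tol=0.151, Σhalf²=0.616788
Nominal = -1.980. Worst-case = [-1.980 - 1.828, -1.980 + 1.859] = [-3.808, -0.121]. RSS = √0.616788 = 0.785.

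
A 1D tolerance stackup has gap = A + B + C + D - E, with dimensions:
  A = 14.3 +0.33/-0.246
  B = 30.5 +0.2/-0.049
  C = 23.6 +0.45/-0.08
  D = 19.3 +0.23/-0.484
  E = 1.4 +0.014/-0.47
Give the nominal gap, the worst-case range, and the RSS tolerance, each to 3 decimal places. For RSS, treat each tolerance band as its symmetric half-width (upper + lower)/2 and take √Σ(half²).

Stack each dimension's contribution:
  +A: nom +14.300 → Σnom=14.300; wc +0.330/-0.246 → slack +0.330/-0.246; half-tol=0.288, Σhalf²=0.082944
  +B: nom +30.500 → Σnom=44.800; wc +0.200/-0.049 → slack +0.530/-0.295; half-tol=0.124, Σhalf²=0.098444
  +C: nom +23.600 → Σnom=68.400; wc +0.450/-0.080 → slack +0.980/-0.375; half-tol=0.265, Σhalf²=0.168669
  +D: nom +19.300 → Σnom=87.700; wc +0.230/-0.484 → slack +1.210/-0.859; half-tol=0.357, Σhalf²=0.296118
  -E: nom -1.400 → Σnom=86.300; wc +0.470/-0.014 → slack +1.680/-0.873; half-tol=0.242, Σhalf²=0.354682
Nominal = 86.300. Worst-case = [86.300 - 0.873, 86.300 + 1.680] = [85.427, 87.980]. RSS = √0.354682 = 0.596.

nominal=86.300 wc=[85.427,87.980] rss=0.596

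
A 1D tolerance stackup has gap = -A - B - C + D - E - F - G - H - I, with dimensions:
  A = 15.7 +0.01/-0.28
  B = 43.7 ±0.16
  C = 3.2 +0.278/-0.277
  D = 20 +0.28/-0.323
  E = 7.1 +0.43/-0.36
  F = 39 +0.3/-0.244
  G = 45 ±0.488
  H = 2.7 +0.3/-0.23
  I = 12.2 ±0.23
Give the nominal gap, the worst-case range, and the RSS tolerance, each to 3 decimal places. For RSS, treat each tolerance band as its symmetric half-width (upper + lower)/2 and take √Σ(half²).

nominal=-148.600 wc=[-151.119,-146.051] rss=0.898

Stack each dimension's contribution:
  -A: nom -15.700 → Σnom=-15.700; wc +0.280/-0.010 → slack +0.280/-0.010; half-tol=0.145, Σhalf²=0.021025
  -B: nom -43.700 → Σnom=-59.400; wc +0.160/-0.160 → slack +0.440/-0.170; half-tol=0.160, Σhalf²=0.046625
  -C: nom -3.200 → Σnom=-62.600; wc +0.277/-0.278 → slack +0.717/-0.448; half-tol=0.278, Σhalf²=0.123631
  +D: nom +20.000 → Σnom=-42.600; wc +0.280/-0.323 → slack +0.997/-0.771; half-tol=0.301, Σhalf²=0.214534
  -E: nom -7.100 → Σnom=-49.700; wc +0.360/-0.430 → slack +1.357/-1.201; half-tol=0.395, Σhalf²=0.370559
  -F: nom -39.000 → Σnom=-88.700; wc +0.244/-0.300 → slack +1.601/-1.501; half-tol=0.272, Σhalf²=0.444543
  -G: nom -45.000 → Σnom=-133.700; wc +0.488/-0.488 → slack +2.089/-1.989; half-tol=0.488, Σhalf²=0.682686
  -H: nom -2.700 → Σnom=-136.400; wc +0.230/-0.300 → slack +2.319/-2.289; half-tol=0.265, Σhalf²=0.752911
  -I: nom -12.200 → Σnom=-148.600; wc +0.230/-0.230 → slack +2.549/-2.519; half-tol=0.230, Σhalf²=0.805811
Nominal = -148.600. Worst-case = [-148.600 - 2.519, -148.600 + 2.549] = [-151.119, -146.051]. RSS = √0.805811 = 0.898.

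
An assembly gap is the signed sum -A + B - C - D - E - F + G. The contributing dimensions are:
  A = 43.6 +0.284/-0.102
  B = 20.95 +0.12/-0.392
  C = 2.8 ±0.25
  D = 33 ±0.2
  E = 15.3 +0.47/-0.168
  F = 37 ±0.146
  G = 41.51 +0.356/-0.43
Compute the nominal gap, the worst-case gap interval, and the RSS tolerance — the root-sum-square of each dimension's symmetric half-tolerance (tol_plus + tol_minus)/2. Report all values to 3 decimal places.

Stack each dimension's contribution:
  -A: nom -43.600 → Σnom=-43.600; wc +0.102/-0.284 → slack +0.102/-0.284; half-tol=0.193, Σhalf²=0.037249
  +B: nom +20.950 → Σnom=-22.650; wc +0.120/-0.392 → slack +0.222/-0.676; half-tol=0.256, Σhalf²=0.102785
  -C: nom -2.800 → Σnom=-25.450; wc +0.250/-0.250 → slack +0.472/-0.926; half-tol=0.250, Σhalf²=0.165285
  -D: nom -33.000 → Σnom=-58.450; wc +0.200/-0.200 → slack +0.672/-1.126; half-tol=0.200, Σhalf²=0.205285
  -E: nom -15.300 → Σnom=-73.750; wc +0.168/-0.470 → slack +0.840/-1.596; half-tol=0.319, Σhalf²=0.307046
  -F: nom -37.000 → Σnom=-110.750; wc +0.146/-0.146 → slack +0.986/-1.742; half-tol=0.146, Σhalf²=0.328362
  +G: nom +41.510 → Σnom=-69.240; wc +0.356/-0.430 → slack +1.342/-2.172; half-tol=0.393, Σhalf²=0.482811
Nominal = -69.240. Worst-case = [-69.240 - 2.172, -69.240 + 1.342] = [-71.412, -67.898]. RSS = √0.482811 = 0.695.

nominal=-69.240 wc=[-71.412,-67.898] rss=0.695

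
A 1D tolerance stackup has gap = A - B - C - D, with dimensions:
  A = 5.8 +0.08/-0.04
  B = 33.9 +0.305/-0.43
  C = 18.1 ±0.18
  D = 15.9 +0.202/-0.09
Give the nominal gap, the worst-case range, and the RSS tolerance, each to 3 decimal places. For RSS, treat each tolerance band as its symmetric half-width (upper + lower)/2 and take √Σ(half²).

nominal=-62.100 wc=[-62.827,-61.320] rss=0.439

Stack each dimension's contribution:
  +A: nom +5.800 → Σnom=5.800; wc +0.080/-0.040 → slack +0.080/-0.040; half-tol=0.060, Σhalf²=0.003600
  -B: nom -33.900 → Σnom=-28.100; wc +0.430/-0.305 → slack +0.510/-0.345; half-tol=0.367, Σhalf²=0.138656
  -C: nom -18.100 → Σnom=-46.200; wc +0.180/-0.180 → slack +0.690/-0.525; half-tol=0.180, Σhalf²=0.171056
  -D: nom -15.900 → Σnom=-62.100; wc +0.090/-0.202 → slack +0.780/-0.727; half-tol=0.146, Σhalf²=0.192372
Nominal = -62.100. Worst-case = [-62.100 - 0.727, -62.100 + 0.780] = [-62.827, -61.320]. RSS = √0.192372 = 0.439.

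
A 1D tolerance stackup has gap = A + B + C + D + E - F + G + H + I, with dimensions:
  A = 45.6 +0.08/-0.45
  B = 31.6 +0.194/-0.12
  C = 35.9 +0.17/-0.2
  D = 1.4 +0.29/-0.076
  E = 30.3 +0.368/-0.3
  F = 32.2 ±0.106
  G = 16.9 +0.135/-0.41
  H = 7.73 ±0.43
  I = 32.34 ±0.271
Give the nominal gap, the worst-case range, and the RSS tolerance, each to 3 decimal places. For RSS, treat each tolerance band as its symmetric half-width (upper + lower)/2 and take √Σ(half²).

nominal=169.570 wc=[167.207,171.614] rss=0.786

Stack each dimension's contribution:
  +A: nom +45.600 → Σnom=45.600; wc +0.080/-0.450 → slack +0.080/-0.450; half-tol=0.265, Σhalf²=0.070225
  +B: nom +31.600 → Σnom=77.200; wc +0.194/-0.120 → slack +0.274/-0.570; half-tol=0.157, Σhalf²=0.094874
  +C: nom +35.900 → Σnom=113.100; wc +0.170/-0.200 → slack +0.444/-0.770; half-tol=0.185, Σhalf²=0.129099
  +D: nom +1.400 → Σnom=114.500; wc +0.290/-0.076 → slack +0.734/-0.846; half-tol=0.183, Σhalf²=0.162588
  +E: nom +30.300 → Σnom=144.800; wc +0.368/-0.300 → slack +1.102/-1.146; half-tol=0.334, Σhalf²=0.274144
  -F: nom -32.200 → Σnom=112.600; wc +0.106/-0.106 → slack +1.208/-1.252; half-tol=0.106, Σhalf²=0.285380
  +G: nom +16.900 → Σnom=129.500; wc +0.135/-0.410 → slack +1.343/-1.662; half-tol=0.272, Σhalf²=0.359636
  +H: nom +7.730 → Σnom=137.230; wc +0.430/-0.430 → slack +1.773/-2.092; half-tol=0.430, Σhalf²=0.544536
  +I: nom +32.340 → Σnom=169.570; wc +0.271/-0.271 → slack +2.044/-2.363; half-tol=0.271, Σhalf²=0.617977
Nominal = 169.570. Worst-case = [169.570 - 2.363, 169.570 + 2.044] = [167.207, 171.614]. RSS = √0.617977 = 0.786.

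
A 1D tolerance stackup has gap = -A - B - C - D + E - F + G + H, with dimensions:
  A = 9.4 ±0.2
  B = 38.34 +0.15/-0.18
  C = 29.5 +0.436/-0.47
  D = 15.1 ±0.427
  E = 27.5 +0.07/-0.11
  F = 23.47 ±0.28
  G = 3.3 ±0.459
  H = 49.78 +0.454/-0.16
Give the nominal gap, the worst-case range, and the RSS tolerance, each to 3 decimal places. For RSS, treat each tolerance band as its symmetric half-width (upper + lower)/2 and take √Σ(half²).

nominal=-35.230 wc=[-37.452,-32.690] rss=0.920

Stack each dimension's contribution:
  -A: nom -9.400 → Σnom=-9.400; wc +0.200/-0.200 → slack +0.200/-0.200; half-tol=0.200, Σhalf²=0.040000
  -B: nom -38.340 → Σnom=-47.740; wc +0.180/-0.150 → slack +0.380/-0.350; half-tol=0.165, Σhalf²=0.067225
  -C: nom -29.500 → Σnom=-77.240; wc +0.470/-0.436 → slack +0.850/-0.786; half-tol=0.453, Σhalf²=0.272434
  -D: nom -15.100 → Σnom=-92.340; wc +0.427/-0.427 → slack +1.277/-1.213; half-tol=0.427, Σhalf²=0.454763
  +E: nom +27.500 → Σnom=-64.840; wc +0.070/-0.110 → slack +1.347/-1.323; half-tol=0.090, Σhalf²=0.462863
  -F: nom -23.470 → Σnom=-88.310; wc +0.280/-0.280 → slack +1.627/-1.603; half-tol=0.280, Σhalf²=0.541263
  +G: nom +3.300 → Σnom=-85.010; wc +0.459/-0.459 → slack +2.086/-2.062; half-tol=0.459, Σhalf²=0.751944
  +H: nom +49.780 → Σnom=-35.230; wc +0.454/-0.160 → slack +2.540/-2.222; half-tol=0.307, Σhalf²=0.846193
Nominal = -35.230. Worst-case = [-35.230 - 2.222, -35.230 + 2.540] = [-37.452, -32.690]. RSS = √0.846193 = 0.920.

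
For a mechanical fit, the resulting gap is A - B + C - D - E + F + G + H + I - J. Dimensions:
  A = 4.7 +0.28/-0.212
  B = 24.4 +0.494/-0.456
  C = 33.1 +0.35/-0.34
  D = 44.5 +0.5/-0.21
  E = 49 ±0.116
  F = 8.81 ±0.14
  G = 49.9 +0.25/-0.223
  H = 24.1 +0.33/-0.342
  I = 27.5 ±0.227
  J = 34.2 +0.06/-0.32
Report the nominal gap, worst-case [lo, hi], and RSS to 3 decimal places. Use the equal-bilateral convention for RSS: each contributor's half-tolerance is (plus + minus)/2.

nominal=-3.990 wc=[-6.644,-1.311] rss=0.906

Stack each dimension's contribution:
  +A: nom +4.700 → Σnom=4.700; wc +0.280/-0.212 → slack +0.280/-0.212; half-tol=0.246, Σhalf²=0.060516
  -B: nom -24.400 → Σnom=-19.700; wc +0.456/-0.494 → slack +0.736/-0.706; half-tol=0.475, Σhalf²=0.286141
  +C: nom +33.100 → Σnom=13.400; wc +0.350/-0.340 → slack +1.086/-1.046; half-tol=0.345, Σhalf²=0.405166
  -D: nom -44.500 → Σnom=-31.100; wc +0.210/-0.500 → slack +1.296/-1.546; half-tol=0.355, Σhalf²=0.531191
  -E: nom -49.000 → Σnom=-80.100; wc +0.116/-0.116 → slack +1.412/-1.662; half-tol=0.116, Σhalf²=0.544647
  +F: nom +8.810 → Σnom=-71.290; wc +0.140/-0.140 → slack +1.552/-1.802; half-tol=0.140, Σhalf²=0.564247
  +G: nom +49.900 → Σnom=-21.390; wc +0.250/-0.223 → slack +1.802/-2.025; half-tol=0.236, Σhalf²=0.620179
  +H: nom +24.100 → Σnom=2.710; wc +0.330/-0.342 → slack +2.132/-2.367; half-tol=0.336, Σhalf²=0.733075
  +I: nom +27.500 → Σnom=30.210; wc +0.227/-0.227 → slack +2.359/-2.594; half-tol=0.227, Σhalf²=0.784604
  -J: nom -34.200 → Σnom=-3.990; wc +0.320/-0.060 → slack +2.679/-2.654; half-tol=0.190, Σhalf²=0.820704
Nominal = -3.990. Worst-case = [-3.990 - 2.654, -3.990 + 2.679] = [-6.644, -1.311]. RSS = √0.820704 = 0.906.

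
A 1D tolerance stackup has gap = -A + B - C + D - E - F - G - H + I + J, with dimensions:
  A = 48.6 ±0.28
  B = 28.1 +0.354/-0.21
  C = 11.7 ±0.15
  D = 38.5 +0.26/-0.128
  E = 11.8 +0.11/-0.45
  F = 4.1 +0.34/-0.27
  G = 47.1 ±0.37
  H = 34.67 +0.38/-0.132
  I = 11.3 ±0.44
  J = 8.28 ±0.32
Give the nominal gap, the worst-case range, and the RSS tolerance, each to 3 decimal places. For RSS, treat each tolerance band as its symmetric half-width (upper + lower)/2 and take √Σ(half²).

nominal=-71.790 wc=[-74.518,-68.764] rss=0.942

Stack each dimension's contribution:
  -A: nom -48.600 → Σnom=-48.600; wc +0.280/-0.280 → slack +0.280/-0.280; half-tol=0.280, Σhalf²=0.078400
  +B: nom +28.100 → Σnom=-20.500; wc +0.354/-0.210 → slack +0.634/-0.490; half-tol=0.282, Σhalf²=0.157924
  -C: nom -11.700 → Σnom=-32.200; wc +0.150/-0.150 → slack +0.784/-0.640; half-tol=0.150, Σhalf²=0.180424
  +D: nom +38.500 → Σnom=6.300; wc +0.260/-0.128 → slack +1.044/-0.768; half-tol=0.194, Σhalf²=0.218060
  -E: nom -11.800 → Σnom=-5.500; wc +0.450/-0.110 → slack +1.494/-0.878; half-tol=0.280, Σhalf²=0.296460
  -F: nom -4.100 → Σnom=-9.600; wc +0.270/-0.340 → slack +1.764/-1.218; half-tol=0.305, Σhalf²=0.389485
  -G: nom -47.100 → Σnom=-56.700; wc +0.370/-0.370 → slack +2.134/-1.588; half-tol=0.370, Σhalf²=0.526385
  -H: nom -34.670 → Σnom=-91.370; wc +0.132/-0.380 → slack +2.266/-1.968; half-tol=0.256, Σhalf²=0.591921
  +I: nom +11.300 → Σnom=-80.070; wc +0.440/-0.440 → slack +2.706/-2.408; half-tol=0.440, Σhalf²=0.785521
  +J: nom +8.280 → Σnom=-71.790; wc +0.320/-0.320 → slack +3.026/-2.728; half-tol=0.320, Σhalf²=0.887921
Nominal = -71.790. Worst-case = [-71.790 - 2.728, -71.790 + 3.026] = [-74.518, -68.764]. RSS = √0.887921 = 0.942.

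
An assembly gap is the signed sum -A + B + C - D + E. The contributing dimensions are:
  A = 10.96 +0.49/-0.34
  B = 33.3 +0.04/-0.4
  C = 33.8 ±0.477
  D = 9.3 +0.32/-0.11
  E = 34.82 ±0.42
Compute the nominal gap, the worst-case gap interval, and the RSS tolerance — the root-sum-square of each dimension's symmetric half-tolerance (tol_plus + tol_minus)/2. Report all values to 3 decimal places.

nominal=81.660 wc=[79.553,83.047] rss=0.819

Stack each dimension's contribution:
  -A: nom -10.960 → Σnom=-10.960; wc +0.340/-0.490 → slack +0.340/-0.490; half-tol=0.415, Σhalf²=0.172225
  +B: nom +33.300 → Σnom=22.340; wc +0.040/-0.400 → slack +0.380/-0.890; half-tol=0.220, Σhalf²=0.220625
  +C: nom +33.800 → Σnom=56.140; wc +0.477/-0.477 → slack +0.857/-1.367; half-tol=0.477, Σhalf²=0.448154
  -D: nom -9.300 → Σnom=46.840; wc +0.110/-0.320 → slack +0.967/-1.687; half-tol=0.215, Σhalf²=0.494379
  +E: nom +34.820 → Σnom=81.660; wc +0.420/-0.420 → slack +1.387/-2.107; half-tol=0.420, Σhalf²=0.670779
Nominal = 81.660. Worst-case = [81.660 - 2.107, 81.660 + 1.387] = [79.553, 83.047]. RSS = √0.670779 = 0.819.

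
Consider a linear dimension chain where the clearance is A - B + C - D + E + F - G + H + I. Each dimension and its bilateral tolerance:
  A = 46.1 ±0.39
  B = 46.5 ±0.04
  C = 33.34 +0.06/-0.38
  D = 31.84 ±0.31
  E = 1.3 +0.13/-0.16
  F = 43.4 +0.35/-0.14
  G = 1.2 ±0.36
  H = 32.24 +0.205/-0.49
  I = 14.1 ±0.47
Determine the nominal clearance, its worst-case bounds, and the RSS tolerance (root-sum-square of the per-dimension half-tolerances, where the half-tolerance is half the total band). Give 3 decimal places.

Stack each dimension's contribution:
  +A: nom +46.100 → Σnom=46.100; wc +0.390/-0.390 → slack +0.390/-0.390; half-tol=0.390, Σhalf²=0.152100
  -B: nom -46.500 → Σnom=-0.400; wc +0.040/-0.040 → slack +0.430/-0.430; half-tol=0.040, Σhalf²=0.153700
  +C: nom +33.340 → Σnom=32.940; wc +0.060/-0.380 → slack +0.490/-0.810; half-tol=0.220, Σhalf²=0.202100
  -D: nom -31.840 → Σnom=1.100; wc +0.310/-0.310 → slack +0.800/-1.120; half-tol=0.310, Σhalf²=0.298200
  +E: nom +1.300 → Σnom=2.400; wc +0.130/-0.160 → slack +0.930/-1.280; half-tol=0.145, Σhalf²=0.319225
  +F: nom +43.400 → Σnom=45.800; wc +0.350/-0.140 → slack +1.280/-1.420; half-tol=0.245, Σhalf²=0.379250
  -G: nom -1.200 → Σnom=44.600; wc +0.360/-0.360 → slack +1.640/-1.780; half-tol=0.360, Σhalf²=0.508850
  +H: nom +32.240 → Σnom=76.840; wc +0.205/-0.490 → slack +1.845/-2.270; half-tol=0.347, Σhalf²=0.629606
  +I: nom +14.100 → Σnom=90.940; wc +0.470/-0.470 → slack +2.315/-2.740; half-tol=0.470, Σhalf²=0.850506
Nominal = 90.940. Worst-case = [90.940 - 2.740, 90.940 + 2.315] = [88.200, 93.255]. RSS = √0.850506 = 0.922.

nominal=90.940 wc=[88.200,93.255] rss=0.922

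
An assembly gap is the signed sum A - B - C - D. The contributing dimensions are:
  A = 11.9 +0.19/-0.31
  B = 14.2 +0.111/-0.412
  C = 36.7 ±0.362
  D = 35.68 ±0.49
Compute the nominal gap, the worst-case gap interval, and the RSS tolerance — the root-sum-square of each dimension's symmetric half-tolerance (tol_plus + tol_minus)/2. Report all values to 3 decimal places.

Stack each dimension's contribution:
  +A: nom +11.900 → Σnom=11.900; wc +0.190/-0.310 → slack +0.190/-0.310; half-tol=0.250, Σhalf²=0.062500
  -B: nom -14.200 → Σnom=-2.300; wc +0.412/-0.111 → slack +0.602/-0.421; half-tol=0.262, Σhalf²=0.130882
  -C: nom -36.700 → Σnom=-39.000; wc +0.362/-0.362 → slack +0.964/-0.783; half-tol=0.362, Σhalf²=0.261926
  -D: nom -35.680 → Σnom=-74.680; wc +0.490/-0.490 → slack +1.454/-1.273; half-tol=0.490, Σhalf²=0.502026
Nominal = -74.680. Worst-case = [-74.680 - 1.273, -74.680 + 1.454] = [-75.953, -73.226]. RSS = √0.502026 = 0.709.

nominal=-74.680 wc=[-75.953,-73.226] rss=0.709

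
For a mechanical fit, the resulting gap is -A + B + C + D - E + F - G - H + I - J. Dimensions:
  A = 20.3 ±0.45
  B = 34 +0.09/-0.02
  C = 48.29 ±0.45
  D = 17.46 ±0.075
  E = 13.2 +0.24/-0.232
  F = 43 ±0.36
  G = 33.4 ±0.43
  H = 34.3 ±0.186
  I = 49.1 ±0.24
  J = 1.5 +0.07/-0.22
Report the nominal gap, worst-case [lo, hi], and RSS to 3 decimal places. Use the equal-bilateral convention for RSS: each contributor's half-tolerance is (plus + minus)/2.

Stack each dimension's contribution:
  -A: nom -20.300 → Σnom=-20.300; wc +0.450/-0.450 → slack +0.450/-0.450; half-tol=0.450, Σhalf²=0.202500
  +B: nom +34.000 → Σnom=13.700; wc +0.090/-0.020 → slack +0.540/-0.470; half-tol=0.055, Σhalf²=0.205525
  +C: nom +48.290 → Σnom=61.990; wc +0.450/-0.450 → slack +0.990/-0.920; half-tol=0.450, Σhalf²=0.408025
  +D: nom +17.460 → Σnom=79.450; wc +0.075/-0.075 → slack +1.065/-0.995; half-tol=0.075, Σhalf²=0.413650
  -E: nom -13.200 → Σnom=66.250; wc +0.232/-0.240 → slack +1.297/-1.235; half-tol=0.236, Σhalf²=0.469346
  +F: nom +43.000 → Σnom=109.250; wc +0.360/-0.360 → slack +1.657/-1.595; half-tol=0.360, Σhalf²=0.598946
  -G: nom -33.400 → Σnom=75.850; wc +0.430/-0.430 → slack +2.087/-2.025; half-tol=0.430, Σhalf²=0.783846
  -H: nom -34.300 → Σnom=41.550; wc +0.186/-0.186 → slack +2.273/-2.211; half-tol=0.186, Σhalf²=0.818442
  +I: nom +49.100 → Σnom=90.650; wc +0.240/-0.240 → slack +2.513/-2.451; half-tol=0.240, Σhalf²=0.876042
  -J: nom -1.500 → Σnom=89.150; wc +0.220/-0.070 → slack +2.733/-2.521; half-tol=0.145, Σhalf²=0.897067
Nominal = 89.150. Worst-case = [89.150 - 2.521, 89.150 + 2.733] = [86.629, 91.883]. RSS = √0.897067 = 0.947.

nominal=89.150 wc=[86.629,91.883] rss=0.947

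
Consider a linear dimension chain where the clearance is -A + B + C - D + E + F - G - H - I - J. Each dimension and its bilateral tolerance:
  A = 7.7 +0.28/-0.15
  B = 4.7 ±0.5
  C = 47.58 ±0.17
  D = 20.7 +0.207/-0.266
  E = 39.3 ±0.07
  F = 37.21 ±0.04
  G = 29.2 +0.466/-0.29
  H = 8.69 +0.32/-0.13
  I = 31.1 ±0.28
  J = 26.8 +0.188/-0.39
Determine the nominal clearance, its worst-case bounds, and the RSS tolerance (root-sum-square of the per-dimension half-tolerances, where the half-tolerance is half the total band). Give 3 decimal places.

nominal=4.600 wc=[2.079,6.886] rss=0.862

Stack each dimension's contribution:
  -A: nom -7.700 → Σnom=-7.700; wc +0.150/-0.280 → slack +0.150/-0.280; half-tol=0.215, Σhalf²=0.046225
  +B: nom +4.700 → Σnom=-3.000; wc +0.500/-0.500 → slack +0.650/-0.780; half-tol=0.500, Σhalf²=0.296225
  +C: nom +47.580 → Σnom=44.580; wc +0.170/-0.170 → slack +0.820/-0.950; half-tol=0.170, Σhalf²=0.325125
  -D: nom -20.700 → Σnom=23.880; wc +0.266/-0.207 → slack +1.086/-1.157; half-tol=0.236, Σhalf²=0.381057
  +E: nom +39.300 → Σnom=63.180; wc +0.070/-0.070 → slack +1.156/-1.227; half-tol=0.070, Σhalf²=0.385957
  +F: nom +37.210 → Σnom=100.390; wc +0.040/-0.040 → slack +1.196/-1.267; half-tol=0.040, Σhalf²=0.387557
  -G: nom -29.200 → Σnom=71.190; wc +0.290/-0.466 → slack +1.486/-1.733; half-tol=0.378, Σhalf²=0.530441
  -H: nom -8.690 → Σnom=62.500; wc +0.130/-0.320 → slack +1.616/-2.053; half-tol=0.225, Σhalf²=0.581066
  -I: nom -31.100 → Σnom=31.400; wc +0.280/-0.280 → slack +1.896/-2.333; half-tol=0.280, Σhalf²=0.659466
  -J: nom -26.800 → Σnom=4.600; wc +0.390/-0.188 → slack +2.286/-2.521; half-tol=0.289, Σhalf²=0.742987
Nominal = 4.600. Worst-case = [4.600 - 2.521, 4.600 + 2.286] = [2.079, 6.886]. RSS = √0.742987 = 0.862.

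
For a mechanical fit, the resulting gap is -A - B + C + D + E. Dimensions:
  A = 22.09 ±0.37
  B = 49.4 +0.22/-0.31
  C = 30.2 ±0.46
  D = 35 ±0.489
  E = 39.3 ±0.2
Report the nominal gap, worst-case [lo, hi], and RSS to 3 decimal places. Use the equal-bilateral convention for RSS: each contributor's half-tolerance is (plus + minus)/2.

nominal=33.010 wc=[31.271,34.839] rss=0.835

Stack each dimension's contribution:
  -A: nom -22.090 → Σnom=-22.090; wc +0.370/-0.370 → slack +0.370/-0.370; half-tol=0.370, Σhalf²=0.136900
  -B: nom -49.400 → Σnom=-71.490; wc +0.310/-0.220 → slack +0.680/-0.590; half-tol=0.265, Σhalf²=0.207125
  +C: nom +30.200 → Σnom=-41.290; wc +0.460/-0.460 → slack +1.140/-1.050; half-tol=0.460, Σhalf²=0.418725
  +D: nom +35.000 → Σnom=-6.290; wc +0.489/-0.489 → slack +1.629/-1.539; half-tol=0.489, Σhalf²=0.657846
  +E: nom +39.300 → Σnom=33.010; wc +0.200/-0.200 → slack +1.829/-1.739; half-tol=0.200, Σhalf²=0.697846
Nominal = 33.010. Worst-case = [33.010 - 1.739, 33.010 + 1.829] = [31.271, 34.839]. RSS = √0.697846 = 0.835.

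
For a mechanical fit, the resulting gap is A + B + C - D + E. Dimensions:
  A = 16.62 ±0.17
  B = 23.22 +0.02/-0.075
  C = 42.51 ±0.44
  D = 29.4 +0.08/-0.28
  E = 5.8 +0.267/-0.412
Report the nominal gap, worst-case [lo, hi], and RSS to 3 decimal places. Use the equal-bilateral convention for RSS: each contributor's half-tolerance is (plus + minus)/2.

nominal=58.750 wc=[57.573,59.927] rss=0.610

Stack each dimension's contribution:
  +A: nom +16.620 → Σnom=16.620; wc +0.170/-0.170 → slack +0.170/-0.170; half-tol=0.170, Σhalf²=0.028900
  +B: nom +23.220 → Σnom=39.840; wc +0.020/-0.075 → slack +0.190/-0.245; half-tol=0.048, Σhalf²=0.031156
  +C: nom +42.510 → Σnom=82.350; wc +0.440/-0.440 → slack +0.630/-0.685; half-tol=0.440, Σhalf²=0.224756
  -D: nom -29.400 → Σnom=52.950; wc +0.280/-0.080 → slack +0.910/-0.765; half-tol=0.180, Σhalf²=0.257156
  +E: nom +5.800 → Σnom=58.750; wc +0.267/-0.412 → slack +1.177/-1.177; half-tol=0.340, Σhalf²=0.372416
Nominal = 58.750. Worst-case = [58.750 - 1.177, 58.750 + 1.177] = [57.573, 59.927]. RSS = √0.372416 = 0.610.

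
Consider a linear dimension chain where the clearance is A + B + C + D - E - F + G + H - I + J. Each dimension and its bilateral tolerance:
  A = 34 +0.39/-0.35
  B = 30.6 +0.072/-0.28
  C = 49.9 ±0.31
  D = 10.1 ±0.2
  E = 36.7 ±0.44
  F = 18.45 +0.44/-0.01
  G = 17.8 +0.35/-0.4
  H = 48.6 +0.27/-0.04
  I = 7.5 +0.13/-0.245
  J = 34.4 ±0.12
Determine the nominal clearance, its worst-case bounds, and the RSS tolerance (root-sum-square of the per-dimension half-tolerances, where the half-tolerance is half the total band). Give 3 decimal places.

nominal=162.750 wc=[160.040,165.157] rss=0.873

Stack each dimension's contribution:
  +A: nom +34.000 → Σnom=34.000; wc +0.390/-0.350 → slack +0.390/-0.350; half-tol=0.370, Σhalf²=0.136900
  +B: nom +30.600 → Σnom=64.600; wc +0.072/-0.280 → slack +0.462/-0.630; half-tol=0.176, Σhalf²=0.167876
  +C: nom +49.900 → Σnom=114.500; wc +0.310/-0.310 → slack +0.772/-0.940; half-tol=0.310, Σhalf²=0.263976
  +D: nom +10.100 → Σnom=124.600; wc +0.200/-0.200 → slack +0.972/-1.140; half-tol=0.200, Σhalf²=0.303976
  -E: nom -36.700 → Σnom=87.900; wc +0.440/-0.440 → slack +1.412/-1.580; half-tol=0.440, Σhalf²=0.497576
  -F: nom -18.450 → Σnom=69.450; wc +0.010/-0.440 → slack +1.422/-2.020; half-tol=0.225, Σhalf²=0.548201
  +G: nom +17.800 → Σnom=87.250; wc +0.350/-0.400 → slack +1.772/-2.420; half-tol=0.375, Σhalf²=0.688826
  +H: nom +48.600 → Σnom=135.850; wc +0.270/-0.040 → slack +2.042/-2.460; half-tol=0.155, Σhalf²=0.712851
  -I: nom -7.500 → Σnom=128.350; wc +0.245/-0.130 → slack +2.287/-2.590; half-tol=0.188, Σhalf²=0.748007
  +J: nom +34.400 → Σnom=162.750; wc +0.120/-0.120 → slack +2.407/-2.710; half-tol=0.120, Σhalf²=0.762407
Nominal = 162.750. Worst-case = [162.750 - 2.710, 162.750 + 2.407] = [160.040, 165.157]. RSS = √0.762407 = 0.873.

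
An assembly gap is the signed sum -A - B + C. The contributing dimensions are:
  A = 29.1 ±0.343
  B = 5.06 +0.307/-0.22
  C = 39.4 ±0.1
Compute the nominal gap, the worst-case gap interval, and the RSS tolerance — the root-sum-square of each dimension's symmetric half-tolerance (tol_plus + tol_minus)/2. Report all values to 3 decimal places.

Stack each dimension's contribution:
  -A: nom -29.100 → Σnom=-29.100; wc +0.343/-0.343 → slack +0.343/-0.343; half-tol=0.343, Σhalf²=0.117649
  -B: nom -5.060 → Σnom=-34.160; wc +0.220/-0.307 → slack +0.563/-0.650; half-tol=0.264, Σhalf²=0.187081
  +C: nom +39.400 → Σnom=5.240; wc +0.100/-0.100 → slack +0.663/-0.750; half-tol=0.100, Σhalf²=0.197081
Nominal = 5.240. Worst-case = [5.240 - 0.750, 5.240 + 0.663] = [4.490, 5.903]. RSS = √0.197081 = 0.444.

nominal=5.240 wc=[4.490,5.903] rss=0.444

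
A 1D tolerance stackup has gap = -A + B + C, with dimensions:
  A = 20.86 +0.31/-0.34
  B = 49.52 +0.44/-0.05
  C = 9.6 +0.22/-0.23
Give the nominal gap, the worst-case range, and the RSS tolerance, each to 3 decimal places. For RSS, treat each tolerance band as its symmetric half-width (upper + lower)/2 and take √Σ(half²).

nominal=38.260 wc=[37.670,39.260] rss=0.465

Stack each dimension's contribution:
  -A: nom -20.860 → Σnom=-20.860; wc +0.340/-0.310 → slack +0.340/-0.310; half-tol=0.325, Σhalf²=0.105625
  +B: nom +49.520 → Σnom=28.660; wc +0.440/-0.050 → slack +0.780/-0.360; half-tol=0.245, Σhalf²=0.165650
  +C: nom +9.600 → Σnom=38.260; wc +0.220/-0.230 → slack +1.000/-0.590; half-tol=0.225, Σhalf²=0.216275
Nominal = 38.260. Worst-case = [38.260 - 0.590, 38.260 + 1.000] = [37.670, 39.260]. RSS = √0.216275 = 0.465.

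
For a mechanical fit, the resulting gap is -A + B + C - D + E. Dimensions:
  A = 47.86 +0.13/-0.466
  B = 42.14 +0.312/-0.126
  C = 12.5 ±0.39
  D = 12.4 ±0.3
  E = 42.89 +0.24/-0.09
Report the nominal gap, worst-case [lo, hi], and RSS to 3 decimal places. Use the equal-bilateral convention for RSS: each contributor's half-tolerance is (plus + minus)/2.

Stack each dimension's contribution:
  -A: nom -47.860 → Σnom=-47.860; wc +0.466/-0.130 → slack +0.466/-0.130; half-tol=0.298, Σhalf²=0.088804
  +B: nom +42.140 → Σnom=-5.720; wc +0.312/-0.126 → slack +0.778/-0.256; half-tol=0.219, Σhalf²=0.136765
  +C: nom +12.500 → Σnom=6.780; wc +0.390/-0.390 → slack +1.168/-0.646; half-tol=0.390, Σhalf²=0.288865
  -D: nom -12.400 → Σnom=-5.620; wc +0.300/-0.300 → slack +1.468/-0.946; half-tol=0.300, Σhalf²=0.378865
  +E: nom +42.890 → Σnom=37.270; wc +0.240/-0.090 → slack +1.708/-1.036; half-tol=0.165, Σhalf²=0.406090
Nominal = 37.270. Worst-case = [37.270 - 1.036, 37.270 + 1.708] = [36.234, 38.978]. RSS = √0.406090 = 0.637.

nominal=37.270 wc=[36.234,38.978] rss=0.637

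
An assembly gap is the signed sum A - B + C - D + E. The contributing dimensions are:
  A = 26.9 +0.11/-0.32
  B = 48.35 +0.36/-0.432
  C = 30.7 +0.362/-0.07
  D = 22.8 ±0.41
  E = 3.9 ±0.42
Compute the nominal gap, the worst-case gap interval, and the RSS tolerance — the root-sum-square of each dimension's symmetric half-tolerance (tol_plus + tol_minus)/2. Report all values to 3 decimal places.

Stack each dimension's contribution:
  +A: nom +26.900 → Σnom=26.900; wc +0.110/-0.320 → slack +0.110/-0.320; half-tol=0.215, Σhalf²=0.046225
  -B: nom -48.350 → Σnom=-21.450; wc +0.432/-0.360 → slack +0.542/-0.680; half-tol=0.396, Σhalf²=0.203041
  +C: nom +30.700 → Σnom=9.250; wc +0.362/-0.070 → slack +0.904/-0.750; half-tol=0.216, Σhalf²=0.249697
  -D: nom -22.800 → Σnom=-13.550; wc +0.410/-0.410 → slack +1.314/-1.160; half-tol=0.410, Σhalf²=0.417797
  +E: nom +3.900 → Σnom=-9.650; wc +0.420/-0.420 → slack +1.734/-1.580; half-tol=0.420, Σhalf²=0.594197
Nominal = -9.650. Worst-case = [-9.650 - 1.580, -9.650 + 1.734] = [-11.230, -7.916]. RSS = √0.594197 = 0.771.

nominal=-9.650 wc=[-11.230,-7.916] rss=0.771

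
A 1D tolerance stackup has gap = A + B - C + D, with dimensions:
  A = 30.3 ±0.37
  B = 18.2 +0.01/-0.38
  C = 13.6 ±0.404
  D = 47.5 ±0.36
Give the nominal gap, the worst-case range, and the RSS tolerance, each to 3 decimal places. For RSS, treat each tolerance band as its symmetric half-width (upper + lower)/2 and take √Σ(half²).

Stack each dimension's contribution:
  +A: nom +30.300 → Σnom=30.300; wc +0.370/-0.370 → slack +0.370/-0.370; half-tol=0.370, Σhalf²=0.136900
  +B: nom +18.200 → Σnom=48.500; wc +0.010/-0.380 → slack +0.380/-0.750; half-tol=0.195, Σhalf²=0.174925
  -C: nom -13.600 → Σnom=34.900; wc +0.404/-0.404 → slack +0.784/-1.154; half-tol=0.404, Σhalf²=0.338141
  +D: nom +47.500 → Σnom=82.400; wc +0.360/-0.360 → slack +1.144/-1.514; half-tol=0.360, Σhalf²=0.467741
Nominal = 82.400. Worst-case = [82.400 - 1.514, 82.400 + 1.144] = [80.886, 83.544]. RSS = √0.467741 = 0.684.

nominal=82.400 wc=[80.886,83.544] rss=0.684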